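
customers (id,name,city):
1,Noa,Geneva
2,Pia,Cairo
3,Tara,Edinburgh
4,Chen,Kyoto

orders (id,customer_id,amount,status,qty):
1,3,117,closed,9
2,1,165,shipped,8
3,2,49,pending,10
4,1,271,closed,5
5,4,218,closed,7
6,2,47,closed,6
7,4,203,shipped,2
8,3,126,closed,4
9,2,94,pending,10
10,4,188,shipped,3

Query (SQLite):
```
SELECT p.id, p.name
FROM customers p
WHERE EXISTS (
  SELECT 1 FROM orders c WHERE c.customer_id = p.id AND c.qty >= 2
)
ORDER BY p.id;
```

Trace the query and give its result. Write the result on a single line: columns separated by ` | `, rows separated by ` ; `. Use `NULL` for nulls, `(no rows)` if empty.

1 | Noa ; 2 | Pia ; 3 | Tara ; 4 | Chen

For each customers row, check whether any orders with matching customer_id has qty >= 2.
Keep rows where that is true.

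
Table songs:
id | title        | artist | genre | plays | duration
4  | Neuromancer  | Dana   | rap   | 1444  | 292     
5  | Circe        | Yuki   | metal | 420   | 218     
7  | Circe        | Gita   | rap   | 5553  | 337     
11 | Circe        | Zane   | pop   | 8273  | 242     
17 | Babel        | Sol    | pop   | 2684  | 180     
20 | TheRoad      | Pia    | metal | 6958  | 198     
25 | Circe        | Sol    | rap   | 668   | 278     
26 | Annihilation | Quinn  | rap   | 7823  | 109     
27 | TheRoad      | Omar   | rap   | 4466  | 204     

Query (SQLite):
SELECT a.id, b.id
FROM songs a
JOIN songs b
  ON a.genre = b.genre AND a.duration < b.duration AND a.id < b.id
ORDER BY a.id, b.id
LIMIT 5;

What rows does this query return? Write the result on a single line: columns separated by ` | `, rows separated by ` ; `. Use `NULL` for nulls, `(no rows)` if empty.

4 | 7 ; 26 | 27

Pairs (a,b) with same genre, a.duration < b.duration, a.id < b.id.
genre groups: metal:{5,20} pop:{11,17} rap:{4,7,25,26,27}
Ordered by (a.id, b.id); first 5.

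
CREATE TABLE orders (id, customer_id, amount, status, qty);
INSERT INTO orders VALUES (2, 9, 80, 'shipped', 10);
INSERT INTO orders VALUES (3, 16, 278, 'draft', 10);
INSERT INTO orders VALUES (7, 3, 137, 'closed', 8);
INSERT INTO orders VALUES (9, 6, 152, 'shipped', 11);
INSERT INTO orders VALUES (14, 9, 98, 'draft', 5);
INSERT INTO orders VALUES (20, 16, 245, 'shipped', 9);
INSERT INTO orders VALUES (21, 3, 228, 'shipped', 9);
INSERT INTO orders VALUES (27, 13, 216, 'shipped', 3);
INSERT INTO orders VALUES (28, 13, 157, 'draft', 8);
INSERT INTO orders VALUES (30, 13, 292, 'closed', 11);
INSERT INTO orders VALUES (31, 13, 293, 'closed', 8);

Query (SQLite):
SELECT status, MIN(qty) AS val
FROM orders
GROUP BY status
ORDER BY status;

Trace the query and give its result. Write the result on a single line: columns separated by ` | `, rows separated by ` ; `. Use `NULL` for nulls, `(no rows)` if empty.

closed | 8 ; draft | 5 ; shipped | 3

Partition orders by status; compute MIN(qty) within each group.
  closed: ids {7, 30, 31} → MIN(qty)=8
  draft: ids {3, 14, 28} → MIN(qty)=5
  shipped: ids {2, 9, 20, 21, 27} → MIN(qty)=3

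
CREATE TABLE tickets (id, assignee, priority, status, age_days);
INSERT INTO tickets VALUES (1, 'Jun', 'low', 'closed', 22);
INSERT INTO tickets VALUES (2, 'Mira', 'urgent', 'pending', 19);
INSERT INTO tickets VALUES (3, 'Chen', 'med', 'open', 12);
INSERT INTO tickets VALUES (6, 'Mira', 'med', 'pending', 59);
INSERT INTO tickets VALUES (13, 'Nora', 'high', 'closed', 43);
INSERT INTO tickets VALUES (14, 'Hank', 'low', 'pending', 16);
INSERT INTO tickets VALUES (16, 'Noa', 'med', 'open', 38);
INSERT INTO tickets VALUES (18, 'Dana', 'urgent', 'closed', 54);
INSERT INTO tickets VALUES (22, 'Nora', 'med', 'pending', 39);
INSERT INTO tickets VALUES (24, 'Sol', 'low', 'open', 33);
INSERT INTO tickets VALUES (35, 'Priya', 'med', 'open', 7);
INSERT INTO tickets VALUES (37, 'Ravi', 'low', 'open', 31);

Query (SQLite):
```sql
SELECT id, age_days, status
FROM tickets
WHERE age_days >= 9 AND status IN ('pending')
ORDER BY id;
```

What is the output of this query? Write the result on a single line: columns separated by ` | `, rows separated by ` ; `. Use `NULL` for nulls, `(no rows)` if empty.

age_days >= 9: ids {1, 2, 3, 6, 13, 14, 16, 18, 22, 24, 37}
status IN ('pending'): ids {2, 6, 14, 22}
Combine with AND.

2 | 19 | pending ; 6 | 59 | pending ; 14 | 16 | pending ; 22 | 39 | pending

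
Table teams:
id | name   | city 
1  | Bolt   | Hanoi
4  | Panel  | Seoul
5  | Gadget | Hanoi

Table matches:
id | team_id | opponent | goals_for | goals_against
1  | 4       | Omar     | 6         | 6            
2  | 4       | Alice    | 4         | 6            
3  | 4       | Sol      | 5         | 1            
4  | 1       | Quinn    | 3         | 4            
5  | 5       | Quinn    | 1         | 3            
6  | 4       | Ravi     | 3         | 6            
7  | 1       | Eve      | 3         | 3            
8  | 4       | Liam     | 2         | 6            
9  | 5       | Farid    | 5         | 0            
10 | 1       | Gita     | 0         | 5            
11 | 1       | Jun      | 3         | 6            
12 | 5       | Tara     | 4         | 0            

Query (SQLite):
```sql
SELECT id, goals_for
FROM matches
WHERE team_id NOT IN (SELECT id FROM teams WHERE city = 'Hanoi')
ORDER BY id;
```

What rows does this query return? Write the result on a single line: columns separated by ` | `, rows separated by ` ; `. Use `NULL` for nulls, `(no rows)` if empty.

Inner query: teams.id where city = 'Hanoi'.
Outer: keep matches rows whose team_id is not in that set.
Inner query → {1, 5}

1 | 6 ; 2 | 4 ; 3 | 5 ; 6 | 3 ; 8 | 2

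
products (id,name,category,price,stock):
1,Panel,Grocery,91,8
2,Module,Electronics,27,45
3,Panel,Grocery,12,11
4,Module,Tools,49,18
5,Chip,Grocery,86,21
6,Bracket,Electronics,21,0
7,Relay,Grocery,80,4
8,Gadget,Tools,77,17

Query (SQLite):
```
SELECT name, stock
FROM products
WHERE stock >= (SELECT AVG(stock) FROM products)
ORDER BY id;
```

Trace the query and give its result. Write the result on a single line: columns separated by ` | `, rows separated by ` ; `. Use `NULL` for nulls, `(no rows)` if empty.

Scalar subquery: AVG(stock) over all products rows = 15.5.
Keep rows where stock >= that value.

Module | 45 ; Module | 18 ; Chip | 21 ; Gadget | 17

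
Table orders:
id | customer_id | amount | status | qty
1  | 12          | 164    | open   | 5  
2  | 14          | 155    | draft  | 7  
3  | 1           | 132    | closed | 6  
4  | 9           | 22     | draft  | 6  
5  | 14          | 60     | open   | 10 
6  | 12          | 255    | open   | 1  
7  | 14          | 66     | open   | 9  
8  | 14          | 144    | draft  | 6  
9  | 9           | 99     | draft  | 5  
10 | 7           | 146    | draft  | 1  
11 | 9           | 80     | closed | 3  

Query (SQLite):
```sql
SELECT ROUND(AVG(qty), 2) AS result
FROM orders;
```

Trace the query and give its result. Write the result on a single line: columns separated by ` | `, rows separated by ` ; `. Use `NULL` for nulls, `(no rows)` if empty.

5.36

All qty values: [5, 7, 6, 6, 10, 1, 9, 6, 5, 1, 3].
AVG = 59 / 11 (rounded to 2 dp).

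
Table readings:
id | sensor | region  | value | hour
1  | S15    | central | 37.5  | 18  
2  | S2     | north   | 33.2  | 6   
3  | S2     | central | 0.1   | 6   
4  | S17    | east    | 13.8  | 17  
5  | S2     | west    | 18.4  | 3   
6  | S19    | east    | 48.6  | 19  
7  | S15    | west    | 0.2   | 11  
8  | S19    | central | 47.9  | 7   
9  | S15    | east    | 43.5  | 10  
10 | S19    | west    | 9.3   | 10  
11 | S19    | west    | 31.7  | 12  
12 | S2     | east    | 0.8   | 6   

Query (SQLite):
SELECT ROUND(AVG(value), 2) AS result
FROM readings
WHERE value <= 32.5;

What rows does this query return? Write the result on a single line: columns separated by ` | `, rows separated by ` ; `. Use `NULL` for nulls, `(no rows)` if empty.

Rows where value <= 32.5 → value values: [0.1, 13.8, 18.4, 0.2, 9.3, 31.7, 0.8].
AVG = 74.3 / 7 (rounded to 2 dp).

10.61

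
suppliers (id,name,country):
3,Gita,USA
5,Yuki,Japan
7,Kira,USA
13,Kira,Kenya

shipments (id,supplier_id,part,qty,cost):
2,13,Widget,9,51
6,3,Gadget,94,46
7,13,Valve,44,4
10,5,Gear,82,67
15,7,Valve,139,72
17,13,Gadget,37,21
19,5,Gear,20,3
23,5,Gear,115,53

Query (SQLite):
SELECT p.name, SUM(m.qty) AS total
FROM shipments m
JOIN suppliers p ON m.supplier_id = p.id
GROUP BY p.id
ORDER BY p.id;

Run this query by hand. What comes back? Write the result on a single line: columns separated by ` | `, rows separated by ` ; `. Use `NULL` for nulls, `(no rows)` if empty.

Join each shipments row to its suppliers via supplier_id.
Group joined rows by suppliers.id; compute SUM(m.qty) per group.
  3: ids {6} → SUM(m.qty)=94
  5: ids {10, 19, 23} → SUM(m.qty)=217
  7: ids {15} → SUM(m.qty)=139
  13: ids {2, 7, 17} → SUM(m.qty)=90

Gita | 94 ; Yuki | 217 ; Kira | 139 ; Kira | 90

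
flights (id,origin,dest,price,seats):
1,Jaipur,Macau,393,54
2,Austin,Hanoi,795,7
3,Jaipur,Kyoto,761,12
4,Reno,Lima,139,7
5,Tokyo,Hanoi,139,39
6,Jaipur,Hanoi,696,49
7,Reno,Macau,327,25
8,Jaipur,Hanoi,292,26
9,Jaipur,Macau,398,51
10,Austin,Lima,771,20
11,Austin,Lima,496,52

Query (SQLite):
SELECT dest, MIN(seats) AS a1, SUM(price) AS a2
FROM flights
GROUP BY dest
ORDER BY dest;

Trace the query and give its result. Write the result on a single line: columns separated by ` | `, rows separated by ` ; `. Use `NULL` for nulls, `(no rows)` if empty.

Hanoi | 7 | 1922 ; Kyoto | 12 | 761 ; Lima | 7 | 1406 ; Macau | 25 | 1118

Group flights by dest.
Per group compute: MIN(seats), SUM(price).
  Hanoi: ids {2, 5, 6, 8} → MIN(seats)=7, SUM(price)=1922
  Kyoto: ids {3} → MIN(seats)=12, SUM(price)=761
  Lima: ids {4, 10, 11} → MIN(seats)=7, SUM(price)=1406
  Macau: ids {1, 7, 9} → MIN(seats)=25, SUM(price)=1118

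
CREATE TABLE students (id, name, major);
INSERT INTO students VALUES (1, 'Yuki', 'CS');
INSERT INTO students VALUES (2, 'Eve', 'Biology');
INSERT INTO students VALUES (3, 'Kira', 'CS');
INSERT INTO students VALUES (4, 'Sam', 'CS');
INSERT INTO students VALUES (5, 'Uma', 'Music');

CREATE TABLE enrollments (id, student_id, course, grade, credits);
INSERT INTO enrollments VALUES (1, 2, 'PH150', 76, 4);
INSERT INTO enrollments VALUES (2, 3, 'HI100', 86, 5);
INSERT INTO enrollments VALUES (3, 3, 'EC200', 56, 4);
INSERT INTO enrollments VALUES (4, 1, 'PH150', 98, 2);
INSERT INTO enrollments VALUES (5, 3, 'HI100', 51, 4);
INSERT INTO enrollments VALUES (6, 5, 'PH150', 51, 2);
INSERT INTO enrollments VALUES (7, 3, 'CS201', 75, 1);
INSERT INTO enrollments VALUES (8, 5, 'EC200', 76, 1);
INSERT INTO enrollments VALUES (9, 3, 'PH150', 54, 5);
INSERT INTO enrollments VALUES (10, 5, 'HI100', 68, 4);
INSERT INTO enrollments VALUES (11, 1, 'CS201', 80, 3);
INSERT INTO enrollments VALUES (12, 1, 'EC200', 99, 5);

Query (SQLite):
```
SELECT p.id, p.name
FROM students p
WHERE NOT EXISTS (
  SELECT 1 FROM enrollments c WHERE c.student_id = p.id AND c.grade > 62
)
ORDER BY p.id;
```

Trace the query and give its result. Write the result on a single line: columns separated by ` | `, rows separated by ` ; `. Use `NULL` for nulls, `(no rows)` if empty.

For each students row, check whether any enrollments with matching student_id has grade > 62.
Keep rows where that is false.

4 | Sam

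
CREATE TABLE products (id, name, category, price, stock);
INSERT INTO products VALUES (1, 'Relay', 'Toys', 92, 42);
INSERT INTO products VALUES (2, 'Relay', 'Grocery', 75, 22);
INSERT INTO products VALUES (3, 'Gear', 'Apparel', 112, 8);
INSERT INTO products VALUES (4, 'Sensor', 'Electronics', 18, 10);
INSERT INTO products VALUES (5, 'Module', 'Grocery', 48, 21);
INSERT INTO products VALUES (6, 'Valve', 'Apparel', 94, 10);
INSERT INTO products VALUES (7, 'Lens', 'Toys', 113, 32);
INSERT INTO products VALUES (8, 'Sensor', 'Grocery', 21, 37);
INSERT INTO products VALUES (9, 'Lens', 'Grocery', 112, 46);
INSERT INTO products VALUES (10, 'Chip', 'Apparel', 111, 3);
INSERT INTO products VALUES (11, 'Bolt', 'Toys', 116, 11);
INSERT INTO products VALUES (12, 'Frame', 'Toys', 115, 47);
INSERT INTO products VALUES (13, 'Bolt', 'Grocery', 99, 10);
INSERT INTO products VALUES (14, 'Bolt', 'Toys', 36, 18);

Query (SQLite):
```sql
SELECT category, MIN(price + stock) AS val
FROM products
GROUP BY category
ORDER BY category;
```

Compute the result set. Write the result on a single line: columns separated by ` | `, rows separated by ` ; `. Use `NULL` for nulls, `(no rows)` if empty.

Apparel | 104 ; Electronics | 28 ; Grocery | 58 ; Toys | 54

For each row compute price + stock.
Group by category; take MIN of the expression per group.
  Apparel: ids {3, 6, 10} → MIN(price + stock)=104
  Electronics: ids {4} → MIN(price + stock)=28
  Grocery: ids {2, 5, 8, 9, 13} → MIN(price + stock)=58
  Toys: ids {1, 7, 11, 12, 14} → MIN(price + stock)=54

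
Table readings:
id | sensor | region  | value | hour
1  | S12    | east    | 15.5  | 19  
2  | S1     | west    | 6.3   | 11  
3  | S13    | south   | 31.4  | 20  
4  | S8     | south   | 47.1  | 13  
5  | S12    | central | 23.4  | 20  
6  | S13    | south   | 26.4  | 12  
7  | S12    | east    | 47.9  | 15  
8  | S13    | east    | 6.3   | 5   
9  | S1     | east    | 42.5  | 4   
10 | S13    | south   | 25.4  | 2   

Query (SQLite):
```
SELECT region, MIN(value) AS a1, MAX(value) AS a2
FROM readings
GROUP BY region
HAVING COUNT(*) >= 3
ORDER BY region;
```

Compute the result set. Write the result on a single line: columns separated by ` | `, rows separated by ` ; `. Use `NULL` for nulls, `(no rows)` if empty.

Group readings by region.
Per group compute: MIN(value), MAX(value).
HAVING: drop groups with fewer than 3 rows.
  central: ids {5} → MIN(value)=23.4, MAX(value)=23.4
  east: ids {1, 7, 8, 9} → MIN(value)=6.3, MAX(value)=47.9
  south: ids {3, 4, 6, 10} → MIN(value)=25.4, MAX(value)=47.1
  west: ids {2} → MIN(value)=6.3, MAX(value)=6.3

east | 6.3 | 47.9 ; south | 25.4 | 47.1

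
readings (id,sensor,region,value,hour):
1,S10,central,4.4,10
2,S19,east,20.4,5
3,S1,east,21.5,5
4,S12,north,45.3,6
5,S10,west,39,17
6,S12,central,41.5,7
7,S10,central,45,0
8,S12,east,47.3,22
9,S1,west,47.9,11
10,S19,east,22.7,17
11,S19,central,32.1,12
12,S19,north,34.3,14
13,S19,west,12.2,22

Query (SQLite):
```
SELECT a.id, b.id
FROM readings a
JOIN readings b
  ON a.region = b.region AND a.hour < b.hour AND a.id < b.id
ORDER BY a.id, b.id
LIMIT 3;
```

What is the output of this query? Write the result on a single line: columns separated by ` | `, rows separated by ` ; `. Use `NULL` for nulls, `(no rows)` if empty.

1 | 11 ; 2 | 8 ; 2 | 10

Pairs (a,b) with same region, a.hour < b.hour, a.id < b.id.
region groups: central:{1,6,7,11} east:{2,3,8,10} north:{4,12} west:{5,9,13}
Ordered by (a.id, b.id); first 3.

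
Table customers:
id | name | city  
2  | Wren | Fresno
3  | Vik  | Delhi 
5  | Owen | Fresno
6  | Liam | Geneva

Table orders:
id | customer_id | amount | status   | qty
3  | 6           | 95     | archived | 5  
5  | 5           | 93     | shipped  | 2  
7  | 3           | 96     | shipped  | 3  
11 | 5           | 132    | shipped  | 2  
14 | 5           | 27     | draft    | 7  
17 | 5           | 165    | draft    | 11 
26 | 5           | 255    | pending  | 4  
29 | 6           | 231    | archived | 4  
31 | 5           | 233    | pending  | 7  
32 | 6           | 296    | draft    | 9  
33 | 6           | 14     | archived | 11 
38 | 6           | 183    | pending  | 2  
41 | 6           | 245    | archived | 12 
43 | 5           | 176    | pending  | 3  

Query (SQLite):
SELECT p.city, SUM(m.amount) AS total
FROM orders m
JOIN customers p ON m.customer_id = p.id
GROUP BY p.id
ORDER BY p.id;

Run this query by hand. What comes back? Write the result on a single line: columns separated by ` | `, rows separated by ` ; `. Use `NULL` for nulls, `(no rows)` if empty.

Delhi | 96 ; Fresno | 1081 ; Geneva | 1064

Join each orders row to its customers via customer_id.
Group joined rows by customers.id; compute SUM(m.amount) per group.
  3: ids {7} → SUM(m.amount)=96
  5: ids {5, 11, 14, 17, 26, 31, 43} → SUM(m.amount)=1081
  6: ids {3, 29, 32, 33, 38, 41} → SUM(m.amount)=1064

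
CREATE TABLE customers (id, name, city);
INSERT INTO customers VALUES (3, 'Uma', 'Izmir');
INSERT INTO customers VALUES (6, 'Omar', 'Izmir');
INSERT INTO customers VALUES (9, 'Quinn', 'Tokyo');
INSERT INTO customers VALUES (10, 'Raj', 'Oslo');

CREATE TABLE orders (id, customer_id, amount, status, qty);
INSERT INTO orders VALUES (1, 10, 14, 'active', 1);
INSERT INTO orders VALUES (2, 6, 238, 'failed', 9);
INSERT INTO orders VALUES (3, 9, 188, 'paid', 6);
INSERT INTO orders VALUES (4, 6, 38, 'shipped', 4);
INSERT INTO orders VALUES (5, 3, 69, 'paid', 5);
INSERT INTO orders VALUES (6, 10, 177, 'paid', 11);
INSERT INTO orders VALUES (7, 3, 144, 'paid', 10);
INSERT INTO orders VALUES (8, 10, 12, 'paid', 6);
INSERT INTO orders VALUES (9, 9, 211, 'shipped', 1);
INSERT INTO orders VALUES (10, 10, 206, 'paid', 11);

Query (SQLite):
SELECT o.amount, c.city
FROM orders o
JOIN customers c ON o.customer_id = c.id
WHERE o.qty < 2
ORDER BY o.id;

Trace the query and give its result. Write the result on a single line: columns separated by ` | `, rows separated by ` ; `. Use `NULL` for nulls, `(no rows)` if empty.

14 | Oslo ; 211 | Tokyo

Each orders row matches the customers row where customer_id = customers.id.
Then keep rows with o.qty < 2.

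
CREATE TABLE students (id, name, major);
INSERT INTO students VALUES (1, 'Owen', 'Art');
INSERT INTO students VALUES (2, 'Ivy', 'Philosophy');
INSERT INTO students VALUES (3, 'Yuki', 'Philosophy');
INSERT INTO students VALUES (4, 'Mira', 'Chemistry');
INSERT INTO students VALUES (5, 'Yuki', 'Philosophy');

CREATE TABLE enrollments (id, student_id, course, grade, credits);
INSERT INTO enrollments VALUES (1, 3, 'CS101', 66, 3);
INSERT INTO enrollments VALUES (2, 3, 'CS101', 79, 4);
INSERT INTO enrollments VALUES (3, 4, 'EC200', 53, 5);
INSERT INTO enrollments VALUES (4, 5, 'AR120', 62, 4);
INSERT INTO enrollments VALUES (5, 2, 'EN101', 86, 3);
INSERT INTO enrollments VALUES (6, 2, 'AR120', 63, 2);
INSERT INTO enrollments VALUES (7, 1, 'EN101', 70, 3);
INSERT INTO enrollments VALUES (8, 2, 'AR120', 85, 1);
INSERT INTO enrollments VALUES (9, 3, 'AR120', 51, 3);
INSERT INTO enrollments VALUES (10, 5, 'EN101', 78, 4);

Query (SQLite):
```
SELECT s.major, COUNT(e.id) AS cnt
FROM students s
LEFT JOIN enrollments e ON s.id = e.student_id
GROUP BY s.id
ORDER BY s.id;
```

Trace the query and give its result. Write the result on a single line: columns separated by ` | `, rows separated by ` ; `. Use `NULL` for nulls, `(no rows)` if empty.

Art | 1 ; Philosophy | 3 ; Philosophy | 3 ; Chemistry | 1 ; Philosophy | 2

LEFT JOIN keeps every students row; unmatched ones get NULL for enrollments columns.
Group by students.id and compute COUNT(e.id). COUNT(col) of an all-NULL group is 0.
  1: ids {7} → COUNT(e.id)=1
  2: ids {5, 6, 8} → COUNT(e.id)=3
  3: ids {1, 2, 9} → COUNT(e.id)=3
  4: ids {3} → COUNT(e.id)=1
  5: ids {4, 10} → COUNT(e.id)=2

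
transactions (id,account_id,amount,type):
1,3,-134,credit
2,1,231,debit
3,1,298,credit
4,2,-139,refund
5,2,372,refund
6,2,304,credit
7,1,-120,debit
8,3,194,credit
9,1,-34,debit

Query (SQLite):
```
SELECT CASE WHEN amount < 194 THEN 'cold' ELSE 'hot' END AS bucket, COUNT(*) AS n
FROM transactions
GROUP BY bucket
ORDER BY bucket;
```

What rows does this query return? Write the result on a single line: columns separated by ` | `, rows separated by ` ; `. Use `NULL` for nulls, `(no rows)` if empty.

cold | 4 ; hot | 5

Bucket rows by amount < 194 → 'cold' else 'hot'; count each bucket.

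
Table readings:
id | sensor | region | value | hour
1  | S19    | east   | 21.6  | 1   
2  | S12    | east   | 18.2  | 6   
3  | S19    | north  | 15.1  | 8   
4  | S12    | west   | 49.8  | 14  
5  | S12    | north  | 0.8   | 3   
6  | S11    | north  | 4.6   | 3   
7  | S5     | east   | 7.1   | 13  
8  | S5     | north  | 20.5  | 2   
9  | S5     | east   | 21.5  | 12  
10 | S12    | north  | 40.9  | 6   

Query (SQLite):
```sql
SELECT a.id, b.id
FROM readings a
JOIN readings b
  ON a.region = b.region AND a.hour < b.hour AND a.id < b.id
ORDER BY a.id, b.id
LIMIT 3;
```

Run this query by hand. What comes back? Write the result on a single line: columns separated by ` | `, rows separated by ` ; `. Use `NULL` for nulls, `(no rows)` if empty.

1 | 2 ; 1 | 7 ; 1 | 9

Pairs (a,b) with same region, a.hour < b.hour, a.id < b.id.
region groups: east:{1,2,7,9} north:{3,5,6,8,10} west:{4}
Ordered by (a.id, b.id); first 3.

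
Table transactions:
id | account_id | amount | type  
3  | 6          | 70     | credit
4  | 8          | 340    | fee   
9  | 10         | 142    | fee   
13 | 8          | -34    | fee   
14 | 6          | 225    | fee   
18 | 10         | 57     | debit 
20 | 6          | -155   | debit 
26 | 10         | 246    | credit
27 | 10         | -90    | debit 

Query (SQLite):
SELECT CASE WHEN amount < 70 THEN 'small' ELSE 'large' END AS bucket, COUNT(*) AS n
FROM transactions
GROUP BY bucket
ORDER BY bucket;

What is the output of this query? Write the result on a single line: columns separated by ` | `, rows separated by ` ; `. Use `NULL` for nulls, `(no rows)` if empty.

Bucket rows by amount < 70 → 'small' else 'large'; count each bucket.

large | 5 ; small | 4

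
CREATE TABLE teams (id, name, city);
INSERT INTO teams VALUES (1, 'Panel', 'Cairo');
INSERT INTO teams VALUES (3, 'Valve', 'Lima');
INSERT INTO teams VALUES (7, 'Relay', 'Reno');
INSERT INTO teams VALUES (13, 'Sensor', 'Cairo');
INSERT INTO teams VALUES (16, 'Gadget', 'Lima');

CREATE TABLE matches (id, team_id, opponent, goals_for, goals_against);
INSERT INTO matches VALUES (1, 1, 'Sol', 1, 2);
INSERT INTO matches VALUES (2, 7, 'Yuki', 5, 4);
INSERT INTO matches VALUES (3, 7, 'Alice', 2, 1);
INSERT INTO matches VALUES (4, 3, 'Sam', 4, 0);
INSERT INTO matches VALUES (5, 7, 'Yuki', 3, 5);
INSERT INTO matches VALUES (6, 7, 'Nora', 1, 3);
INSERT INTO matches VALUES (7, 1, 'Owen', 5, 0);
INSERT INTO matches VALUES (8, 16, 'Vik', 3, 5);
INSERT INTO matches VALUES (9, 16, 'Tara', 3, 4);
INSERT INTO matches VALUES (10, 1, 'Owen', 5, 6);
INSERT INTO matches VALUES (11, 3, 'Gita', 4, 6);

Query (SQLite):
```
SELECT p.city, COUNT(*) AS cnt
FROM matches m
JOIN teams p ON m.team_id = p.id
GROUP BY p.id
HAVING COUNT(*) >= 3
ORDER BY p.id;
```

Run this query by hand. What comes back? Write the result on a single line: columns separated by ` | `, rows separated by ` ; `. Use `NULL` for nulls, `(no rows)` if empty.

Join each matches row to its teams via team_id.
Group joined rows by teams.id; compute COUNT(*) per group.
HAVING: keep groups with count ≥ 3.
  1: ids {1, 7, 10} → COUNT(*)=3
  3: ids {4, 11} → COUNT(*)=2
  7: ids {2, 3, 5, 6} → COUNT(*)=4
  16: ids {8, 9} → COUNT(*)=2

Cairo | 3 ; Reno | 4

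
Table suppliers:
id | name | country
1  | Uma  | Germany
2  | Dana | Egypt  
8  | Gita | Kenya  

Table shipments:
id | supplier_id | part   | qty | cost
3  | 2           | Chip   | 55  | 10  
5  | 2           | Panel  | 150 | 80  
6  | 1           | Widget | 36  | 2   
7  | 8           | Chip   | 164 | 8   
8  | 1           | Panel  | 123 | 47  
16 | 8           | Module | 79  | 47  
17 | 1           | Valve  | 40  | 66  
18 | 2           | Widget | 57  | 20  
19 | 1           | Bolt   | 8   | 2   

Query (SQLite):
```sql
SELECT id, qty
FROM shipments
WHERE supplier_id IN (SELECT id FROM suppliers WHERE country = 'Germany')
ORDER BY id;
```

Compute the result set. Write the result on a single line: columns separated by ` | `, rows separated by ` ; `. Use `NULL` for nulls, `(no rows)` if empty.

Inner query: suppliers.id where country = 'Germany'.
Outer: keep shipments rows whose supplier_id is in that set.
Inner query → {1}

6 | 36 ; 8 | 123 ; 17 | 40 ; 19 | 8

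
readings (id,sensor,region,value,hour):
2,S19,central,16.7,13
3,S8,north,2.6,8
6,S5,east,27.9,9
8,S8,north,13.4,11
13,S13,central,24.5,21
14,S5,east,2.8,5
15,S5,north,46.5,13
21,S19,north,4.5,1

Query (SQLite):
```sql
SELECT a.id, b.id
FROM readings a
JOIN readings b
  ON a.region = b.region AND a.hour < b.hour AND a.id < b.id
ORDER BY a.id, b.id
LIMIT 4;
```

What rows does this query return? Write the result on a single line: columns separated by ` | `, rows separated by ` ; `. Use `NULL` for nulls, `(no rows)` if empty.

2 | 13 ; 3 | 8 ; 3 | 15 ; 8 | 15

Pairs (a,b) with same region, a.hour < b.hour, a.id < b.id.
region groups: central:{2,13} east:{6,14} north:{3,8,15,21}
Ordered by (a.id, b.id); first 4.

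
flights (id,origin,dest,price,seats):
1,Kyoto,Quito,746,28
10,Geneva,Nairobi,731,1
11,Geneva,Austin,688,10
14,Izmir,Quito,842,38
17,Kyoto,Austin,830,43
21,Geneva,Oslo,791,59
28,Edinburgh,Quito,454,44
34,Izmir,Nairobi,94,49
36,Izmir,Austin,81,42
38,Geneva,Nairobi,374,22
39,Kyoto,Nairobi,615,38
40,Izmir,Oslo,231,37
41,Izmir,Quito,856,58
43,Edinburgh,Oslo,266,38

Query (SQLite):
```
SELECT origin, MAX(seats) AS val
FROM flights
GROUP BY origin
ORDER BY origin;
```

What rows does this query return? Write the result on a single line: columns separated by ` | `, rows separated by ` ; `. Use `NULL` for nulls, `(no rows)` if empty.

Edinburgh | 44 ; Geneva | 59 ; Izmir | 58 ; Kyoto | 43

Partition flights by origin; compute MAX(seats) within each group.
  Edinburgh: ids {28, 43} → MAX(seats)=44
  Geneva: ids {10, 11, 21, 38} → MAX(seats)=59
  Izmir: ids {14, 34, 36, 40, 41} → MAX(seats)=58
  Kyoto: ids {1, 17, 39} → MAX(seats)=43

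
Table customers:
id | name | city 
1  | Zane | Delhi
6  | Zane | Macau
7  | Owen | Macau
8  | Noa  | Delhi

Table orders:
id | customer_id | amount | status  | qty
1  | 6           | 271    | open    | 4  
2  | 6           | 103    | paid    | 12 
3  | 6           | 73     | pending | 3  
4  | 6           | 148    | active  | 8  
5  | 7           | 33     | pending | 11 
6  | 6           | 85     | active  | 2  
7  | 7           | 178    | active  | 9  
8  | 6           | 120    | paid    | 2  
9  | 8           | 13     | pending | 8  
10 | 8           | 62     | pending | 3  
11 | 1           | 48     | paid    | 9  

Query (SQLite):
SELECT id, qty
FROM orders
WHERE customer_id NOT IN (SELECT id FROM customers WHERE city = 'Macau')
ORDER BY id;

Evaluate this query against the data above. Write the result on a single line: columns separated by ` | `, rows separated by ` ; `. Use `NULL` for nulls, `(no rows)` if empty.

Inner query: customers.id where city = 'Macau'.
Outer: keep orders rows whose customer_id is not in that set.
Inner query → {6, 7}

9 | 8 ; 10 | 3 ; 11 | 9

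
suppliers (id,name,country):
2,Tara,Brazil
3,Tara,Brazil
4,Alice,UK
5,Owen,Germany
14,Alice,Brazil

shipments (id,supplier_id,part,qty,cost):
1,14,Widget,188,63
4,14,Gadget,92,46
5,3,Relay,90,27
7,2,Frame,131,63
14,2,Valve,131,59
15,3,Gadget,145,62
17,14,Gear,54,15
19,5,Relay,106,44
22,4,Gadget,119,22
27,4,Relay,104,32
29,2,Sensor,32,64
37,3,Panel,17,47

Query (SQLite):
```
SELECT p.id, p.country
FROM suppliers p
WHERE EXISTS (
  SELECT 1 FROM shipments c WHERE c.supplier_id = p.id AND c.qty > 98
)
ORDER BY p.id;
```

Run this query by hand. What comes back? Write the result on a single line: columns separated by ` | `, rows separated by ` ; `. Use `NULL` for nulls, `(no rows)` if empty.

2 | Brazil ; 3 | Brazil ; 4 | UK ; 5 | Germany ; 14 | Brazil

For each suppliers row, check whether any shipments with matching supplier_id has qty > 98.
Keep rows where that is true.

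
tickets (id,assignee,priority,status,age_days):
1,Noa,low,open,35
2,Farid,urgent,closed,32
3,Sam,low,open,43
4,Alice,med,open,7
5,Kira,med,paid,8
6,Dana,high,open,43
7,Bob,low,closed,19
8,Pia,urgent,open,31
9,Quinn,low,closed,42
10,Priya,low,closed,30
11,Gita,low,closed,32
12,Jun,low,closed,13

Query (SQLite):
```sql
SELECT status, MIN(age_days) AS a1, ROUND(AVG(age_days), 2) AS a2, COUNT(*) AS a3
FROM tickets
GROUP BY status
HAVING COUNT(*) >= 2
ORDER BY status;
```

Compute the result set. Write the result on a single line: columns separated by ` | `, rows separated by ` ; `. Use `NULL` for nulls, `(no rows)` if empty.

Group tickets by status.
Per group compute: MIN(age_days), ROUND(AVG(age_days), 2), COUNT(*).
HAVING: drop groups with fewer than 2 rows.
  closed: ids {2, 7, 9, 10, 11, 12} → MIN(age_days)=13, ROUND(AVG(age_days), 2)=28, COUNT(*)=6
  open: ids {1, 3, 4, 6, 8} → MIN(age_days)=7, ROUND(AVG(age_days), 2)=31.8, COUNT(*)=5
  paid: ids {5} → MIN(age_days)=8, ROUND(AVG(age_days), 2)=8, COUNT(*)=1

closed | 13 | 28 | 6 ; open | 7 | 31.8 | 5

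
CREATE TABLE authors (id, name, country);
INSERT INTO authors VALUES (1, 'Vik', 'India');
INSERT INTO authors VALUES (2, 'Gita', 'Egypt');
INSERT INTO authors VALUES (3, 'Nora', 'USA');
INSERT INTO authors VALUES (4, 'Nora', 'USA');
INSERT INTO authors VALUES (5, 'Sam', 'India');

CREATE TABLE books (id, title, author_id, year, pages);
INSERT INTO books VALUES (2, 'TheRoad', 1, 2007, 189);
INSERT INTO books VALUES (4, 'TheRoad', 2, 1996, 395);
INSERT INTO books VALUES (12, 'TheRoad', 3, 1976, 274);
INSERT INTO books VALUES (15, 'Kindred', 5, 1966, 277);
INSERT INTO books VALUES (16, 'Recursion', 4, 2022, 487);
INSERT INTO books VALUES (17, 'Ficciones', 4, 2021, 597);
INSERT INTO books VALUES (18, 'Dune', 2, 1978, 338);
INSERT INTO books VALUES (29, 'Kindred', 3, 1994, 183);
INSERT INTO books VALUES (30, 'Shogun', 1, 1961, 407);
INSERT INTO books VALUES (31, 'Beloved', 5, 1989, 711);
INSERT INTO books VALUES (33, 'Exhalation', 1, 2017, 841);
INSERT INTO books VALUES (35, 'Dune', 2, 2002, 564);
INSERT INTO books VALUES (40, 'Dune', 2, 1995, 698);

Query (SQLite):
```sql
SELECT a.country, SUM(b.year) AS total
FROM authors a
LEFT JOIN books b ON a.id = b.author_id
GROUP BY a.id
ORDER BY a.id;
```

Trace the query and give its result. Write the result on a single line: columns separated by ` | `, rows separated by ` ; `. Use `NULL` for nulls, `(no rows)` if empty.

India | 5985 ; Egypt | 7971 ; USA | 3970 ; USA | 4043 ; India | 3955

LEFT JOIN keeps every authors row; unmatched ones get NULL for books columns.
Group by authors.id and compute SUM(b.year). SUM over an all-NULL group is NULL.
  1: ids {2, 30, 33} → SUM(b.year)=5985
  2: ids {4, 18, 35, 40} → SUM(b.year)=7971
  3: ids {12, 29} → SUM(b.year)=3970
  4: ids {16, 17} → SUM(b.year)=4043
  5: ids {15, 31} → SUM(b.year)=3955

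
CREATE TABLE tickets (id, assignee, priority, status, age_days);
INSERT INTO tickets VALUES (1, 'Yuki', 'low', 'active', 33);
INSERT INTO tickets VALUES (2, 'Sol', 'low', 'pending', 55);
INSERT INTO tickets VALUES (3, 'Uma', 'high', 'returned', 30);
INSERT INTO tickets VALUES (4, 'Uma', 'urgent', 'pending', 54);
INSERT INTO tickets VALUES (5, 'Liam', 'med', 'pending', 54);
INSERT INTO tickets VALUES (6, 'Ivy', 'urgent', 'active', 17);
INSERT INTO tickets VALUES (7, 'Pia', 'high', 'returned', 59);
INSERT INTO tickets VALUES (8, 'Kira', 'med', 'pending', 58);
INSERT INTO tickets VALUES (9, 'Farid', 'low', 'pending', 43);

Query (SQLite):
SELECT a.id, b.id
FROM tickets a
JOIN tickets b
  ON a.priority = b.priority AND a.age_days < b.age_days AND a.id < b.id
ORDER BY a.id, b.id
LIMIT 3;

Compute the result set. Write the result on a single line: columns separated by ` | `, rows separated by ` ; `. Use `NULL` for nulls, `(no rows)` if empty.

Pairs (a,b) with same priority, a.age_days < b.age_days, a.id < b.id.
priority groups: high:{3,7} low:{1,2,9} med:{5,8} urgent:{4,6}
Ordered by (a.id, b.id); first 3.

1 | 2 ; 1 | 9 ; 3 | 7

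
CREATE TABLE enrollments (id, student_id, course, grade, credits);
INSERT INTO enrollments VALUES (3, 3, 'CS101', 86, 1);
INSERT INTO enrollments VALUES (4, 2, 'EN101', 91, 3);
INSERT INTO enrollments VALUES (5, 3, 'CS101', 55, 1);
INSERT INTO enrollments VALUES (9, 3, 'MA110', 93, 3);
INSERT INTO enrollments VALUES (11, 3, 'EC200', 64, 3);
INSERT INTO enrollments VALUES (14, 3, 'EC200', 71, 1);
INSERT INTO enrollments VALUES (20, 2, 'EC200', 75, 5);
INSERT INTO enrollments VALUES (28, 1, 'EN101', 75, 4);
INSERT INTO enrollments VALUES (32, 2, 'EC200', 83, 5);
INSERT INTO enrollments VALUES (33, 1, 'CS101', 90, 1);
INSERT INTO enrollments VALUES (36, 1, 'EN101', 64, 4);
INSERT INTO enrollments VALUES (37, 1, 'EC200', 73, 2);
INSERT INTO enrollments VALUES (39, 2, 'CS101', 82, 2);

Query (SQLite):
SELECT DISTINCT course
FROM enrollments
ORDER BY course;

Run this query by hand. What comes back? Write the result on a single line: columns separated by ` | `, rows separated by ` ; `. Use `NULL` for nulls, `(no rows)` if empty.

Collect distinct course values from enrollments.

CS101 ; EC200 ; EN101 ; MA110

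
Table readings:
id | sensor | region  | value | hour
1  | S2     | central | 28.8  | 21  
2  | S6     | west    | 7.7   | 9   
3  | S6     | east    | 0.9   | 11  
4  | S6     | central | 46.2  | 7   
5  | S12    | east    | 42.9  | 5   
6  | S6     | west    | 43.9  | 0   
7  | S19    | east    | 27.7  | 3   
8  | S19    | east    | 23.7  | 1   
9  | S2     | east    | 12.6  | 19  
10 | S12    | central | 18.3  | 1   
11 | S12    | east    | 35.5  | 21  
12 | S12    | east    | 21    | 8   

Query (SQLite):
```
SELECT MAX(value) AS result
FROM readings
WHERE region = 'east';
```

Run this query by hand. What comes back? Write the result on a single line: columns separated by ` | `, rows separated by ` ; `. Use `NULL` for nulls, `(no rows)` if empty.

Rows where region='east' → value values: [0.9, 42.9, 27.7, 23.7, 12.6, 35.5, 21].
MAX of non-NULL values = 42.9.

42.9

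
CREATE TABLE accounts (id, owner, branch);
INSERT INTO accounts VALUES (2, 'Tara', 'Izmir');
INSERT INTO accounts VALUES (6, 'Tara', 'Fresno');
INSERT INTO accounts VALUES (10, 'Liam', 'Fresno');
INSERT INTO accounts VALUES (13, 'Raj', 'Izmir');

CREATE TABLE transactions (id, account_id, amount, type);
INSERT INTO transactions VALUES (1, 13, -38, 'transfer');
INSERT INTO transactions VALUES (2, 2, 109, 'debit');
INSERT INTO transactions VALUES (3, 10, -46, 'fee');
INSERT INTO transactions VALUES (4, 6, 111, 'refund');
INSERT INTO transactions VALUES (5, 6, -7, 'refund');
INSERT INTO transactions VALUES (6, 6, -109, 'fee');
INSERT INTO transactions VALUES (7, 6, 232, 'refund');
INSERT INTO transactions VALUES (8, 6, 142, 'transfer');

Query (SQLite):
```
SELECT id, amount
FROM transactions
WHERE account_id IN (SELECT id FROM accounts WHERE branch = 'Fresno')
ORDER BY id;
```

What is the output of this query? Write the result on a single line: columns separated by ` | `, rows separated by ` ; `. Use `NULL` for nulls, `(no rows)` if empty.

3 | -46 ; 4 | 111 ; 5 | -7 ; 6 | -109 ; 7 | 232 ; 8 | 142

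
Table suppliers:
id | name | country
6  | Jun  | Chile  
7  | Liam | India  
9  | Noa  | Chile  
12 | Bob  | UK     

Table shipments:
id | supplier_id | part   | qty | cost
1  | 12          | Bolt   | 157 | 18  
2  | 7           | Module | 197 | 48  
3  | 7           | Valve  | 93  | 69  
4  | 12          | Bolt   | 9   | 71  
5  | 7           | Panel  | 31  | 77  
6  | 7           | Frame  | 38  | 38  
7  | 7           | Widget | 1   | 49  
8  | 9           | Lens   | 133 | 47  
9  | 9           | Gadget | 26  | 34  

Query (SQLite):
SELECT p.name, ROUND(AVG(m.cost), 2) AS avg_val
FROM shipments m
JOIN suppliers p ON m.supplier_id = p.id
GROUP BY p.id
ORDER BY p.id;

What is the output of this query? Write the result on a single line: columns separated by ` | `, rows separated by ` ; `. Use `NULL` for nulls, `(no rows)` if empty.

Liam | 56.2 ; Noa | 40.5 ; Bob | 44.5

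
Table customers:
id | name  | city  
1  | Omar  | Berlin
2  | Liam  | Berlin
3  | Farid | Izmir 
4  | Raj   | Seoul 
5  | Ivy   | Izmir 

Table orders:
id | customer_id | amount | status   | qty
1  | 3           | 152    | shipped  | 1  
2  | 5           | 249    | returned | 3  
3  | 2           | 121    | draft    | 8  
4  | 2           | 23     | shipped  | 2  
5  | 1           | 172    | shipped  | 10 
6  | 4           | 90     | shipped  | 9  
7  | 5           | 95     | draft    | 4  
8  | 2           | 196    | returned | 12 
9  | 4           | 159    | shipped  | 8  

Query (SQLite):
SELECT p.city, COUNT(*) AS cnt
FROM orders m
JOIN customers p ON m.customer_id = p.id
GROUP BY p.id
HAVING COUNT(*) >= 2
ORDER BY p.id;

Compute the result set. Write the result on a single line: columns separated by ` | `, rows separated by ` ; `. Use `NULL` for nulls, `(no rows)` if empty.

Berlin | 3 ; Seoul | 2 ; Izmir | 2

Join each orders row to its customers via customer_id.
Group joined rows by customers.id; compute COUNT(*) per group.
HAVING: keep groups with count ≥ 2.
  1: ids {5} → COUNT(*)=1
  2: ids {3, 4, 8} → COUNT(*)=3
  3: ids {1} → COUNT(*)=1
  4: ids {6, 9} → COUNT(*)=2
  5: ids {2, 7} → COUNT(*)=2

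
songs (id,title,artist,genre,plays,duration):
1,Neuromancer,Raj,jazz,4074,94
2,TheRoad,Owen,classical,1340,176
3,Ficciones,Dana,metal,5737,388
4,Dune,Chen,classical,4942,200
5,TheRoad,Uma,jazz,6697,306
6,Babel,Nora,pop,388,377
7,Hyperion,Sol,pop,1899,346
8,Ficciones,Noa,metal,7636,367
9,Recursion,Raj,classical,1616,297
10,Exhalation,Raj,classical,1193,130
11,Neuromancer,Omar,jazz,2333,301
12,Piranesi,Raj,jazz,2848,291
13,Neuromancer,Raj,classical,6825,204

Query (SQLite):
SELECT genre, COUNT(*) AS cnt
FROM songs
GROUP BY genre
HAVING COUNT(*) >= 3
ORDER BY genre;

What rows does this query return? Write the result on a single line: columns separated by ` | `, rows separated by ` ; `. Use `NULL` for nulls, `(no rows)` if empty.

classical | 5 ; jazz | 4

Partition songs by genre; compute COUNT(*) within each group.
HAVING: keep groups with count ≥ 3.
  classical: ids {2, 4, 9, 10, 13} → COUNT(*)=5
  jazz: ids {1, 5, 11, 12} → COUNT(*)=4
  metal: ids {3, 8} → COUNT(*)=2
  pop: ids {6, 7} → COUNT(*)=2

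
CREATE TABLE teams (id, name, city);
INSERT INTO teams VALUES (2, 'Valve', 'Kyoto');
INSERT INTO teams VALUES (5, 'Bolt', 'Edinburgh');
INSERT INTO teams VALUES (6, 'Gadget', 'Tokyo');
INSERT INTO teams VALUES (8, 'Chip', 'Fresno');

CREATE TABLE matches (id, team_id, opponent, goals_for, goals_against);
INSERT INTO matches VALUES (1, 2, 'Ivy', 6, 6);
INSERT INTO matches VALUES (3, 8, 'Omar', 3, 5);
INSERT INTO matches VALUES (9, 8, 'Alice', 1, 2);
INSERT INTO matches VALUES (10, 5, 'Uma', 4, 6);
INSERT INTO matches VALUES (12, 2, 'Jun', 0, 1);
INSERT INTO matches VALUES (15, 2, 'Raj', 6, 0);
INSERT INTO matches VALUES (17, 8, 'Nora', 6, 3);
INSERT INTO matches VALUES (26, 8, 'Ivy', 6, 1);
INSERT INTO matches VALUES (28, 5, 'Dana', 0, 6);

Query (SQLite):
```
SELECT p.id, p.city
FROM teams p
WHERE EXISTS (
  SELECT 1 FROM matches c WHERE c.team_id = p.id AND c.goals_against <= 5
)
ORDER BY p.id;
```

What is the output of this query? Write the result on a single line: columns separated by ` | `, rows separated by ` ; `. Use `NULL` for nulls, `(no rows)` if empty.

For each teams row, check whether any matches with matching team_id has goals_against <= 5.
Keep rows where that is true.

2 | Kyoto ; 8 | Fresno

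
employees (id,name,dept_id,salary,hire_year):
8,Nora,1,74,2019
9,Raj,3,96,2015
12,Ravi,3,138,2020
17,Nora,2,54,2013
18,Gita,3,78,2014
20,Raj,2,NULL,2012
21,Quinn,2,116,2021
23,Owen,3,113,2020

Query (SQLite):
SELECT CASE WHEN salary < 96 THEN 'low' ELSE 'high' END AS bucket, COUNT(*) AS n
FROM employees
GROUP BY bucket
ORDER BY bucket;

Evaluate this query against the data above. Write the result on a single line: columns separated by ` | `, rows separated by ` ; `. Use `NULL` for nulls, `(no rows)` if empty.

high | 5 ; low | 3

Bucket rows by salary < 96 → 'low' else 'high'; count each bucket.
NULL < 96 is unknown, so NULL salary falls into ELSE → 'high'.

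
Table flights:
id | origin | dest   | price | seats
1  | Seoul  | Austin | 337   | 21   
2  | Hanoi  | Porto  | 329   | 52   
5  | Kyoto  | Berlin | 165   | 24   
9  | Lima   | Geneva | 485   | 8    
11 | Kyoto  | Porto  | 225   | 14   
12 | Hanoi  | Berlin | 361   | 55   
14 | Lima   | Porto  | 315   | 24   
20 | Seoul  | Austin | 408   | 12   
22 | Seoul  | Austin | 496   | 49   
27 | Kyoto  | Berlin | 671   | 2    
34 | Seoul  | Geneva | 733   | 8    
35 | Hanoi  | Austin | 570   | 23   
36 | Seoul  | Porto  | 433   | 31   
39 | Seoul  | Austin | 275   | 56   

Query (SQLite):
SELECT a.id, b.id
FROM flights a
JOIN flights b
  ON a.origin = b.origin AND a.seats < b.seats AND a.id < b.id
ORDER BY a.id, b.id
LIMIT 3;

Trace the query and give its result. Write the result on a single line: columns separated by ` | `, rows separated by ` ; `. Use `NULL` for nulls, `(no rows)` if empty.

Pairs (a,b) with same origin, a.seats < b.seats, a.id < b.id.
origin groups: Hanoi:{2,12,35} Kyoto:{5,11,27} Lima:{9,14} Seoul:{1,20,22,34,36,39}
Ordered by (a.id, b.id); first 3.

1 | 22 ; 1 | 36 ; 1 | 39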